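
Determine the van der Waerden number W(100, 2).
W(100, 2) = 100 + 1 = 101

A 2-term AP is any pair of integers, so a monochromatic 2-AP exists iff some colour is used at least twice. With 100 colours, the colouring i ↦ i on {1, ..., 100} uses each colour once, avoiding any monochromatic pair, so W(100, 2) > 100. For {1, ..., 101}, pigeonhole forces two integers of the same colour, which form a monochromatic 2-AP. Hence W(100, 2) = 101.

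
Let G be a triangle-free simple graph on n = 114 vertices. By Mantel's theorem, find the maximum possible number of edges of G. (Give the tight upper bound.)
ex(114, K_3) = ⌊114^2/4⌋ = 3249

Mantel (1907): a triangle-free graph on n vertices has at most ⌊n^2/4⌋ edges, with equality for the complete bipartite graph K_{⌊n/2⌋, ⌈n/2⌉}. For n = 114: ⌊114^2/4⌋ = ⌊12996/4⌋ = 3249. The extremal graph is K_{57, 57}, which has 57·57 = 3249 edges.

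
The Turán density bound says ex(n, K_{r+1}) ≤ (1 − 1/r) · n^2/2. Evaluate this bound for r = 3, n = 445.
Turán density bound = (2/3) · 445^2/2 = 198025/3 ≈ 66008.3333

Turán's theorem: ex(n, K_{r+1}) is achieved by the complete r-partite Turán graph T(n, r) with parts as balanced as possible, and is at most (1 − 1/r) · n^2/2. For r = 3, n = 445: the density bound is (2/3) · 198025/2 = 198025/3 ≈ 66008.3333. The integer-valued extremum is e(T(445, 3)) = 66008, which is strictly less than the density bound 198025/3 since 3 ∤ 445 (the parts of T(445, 3) cannot all be equal).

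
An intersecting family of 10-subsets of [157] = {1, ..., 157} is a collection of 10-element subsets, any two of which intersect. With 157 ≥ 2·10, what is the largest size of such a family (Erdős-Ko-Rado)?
max |F| = C(156, 9) = 119196963871700

The Erdős-Ko-Rado theorem states: for n ≥ 2k, an intersecting family of k-subsets of an n-element set has size at most C(n − 1, k − 1), with equality for 'star' families {A ⊆ [n] : |A| = k, i ∈ A} (fix an element i). For n = 157, k = 10: C(156, 9) = 119196963871700.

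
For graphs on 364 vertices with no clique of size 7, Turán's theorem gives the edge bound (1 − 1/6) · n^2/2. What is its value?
Turán density bound = (5/6) · 364^2/2 = 165620/3 ≈ 55206.6667

Turán's theorem: ex(n, K_{r+1}) is achieved by the complete r-partite Turán graph T(n, r) with parts as balanced as possible, and is at most (1 − 1/r) · n^2/2. For r = 6, n = 364: the density bound is (5/6) · 132496/2 = 165620/3 ≈ 55206.6667. The integer-valued extremum is e(T(364, 6)) = 55206, which is strictly less than the density bound 165620/3 since 6 ∤ 364 (the parts of T(364, 6) cannot all be equal).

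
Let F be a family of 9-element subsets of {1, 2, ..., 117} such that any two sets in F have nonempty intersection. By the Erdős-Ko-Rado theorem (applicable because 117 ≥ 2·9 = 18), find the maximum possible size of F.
max |F| = C(116, 8) = 635299897870

Erdős-Ko-Rado (1961): when n ≥ 2k, max |F| = C(n−1, k−1). The bound is attained by the star {A : i ∈ A} for any fixed i ∈ [n]. Here C(117−1, 9−1) = C(116, 8) = 635299897870.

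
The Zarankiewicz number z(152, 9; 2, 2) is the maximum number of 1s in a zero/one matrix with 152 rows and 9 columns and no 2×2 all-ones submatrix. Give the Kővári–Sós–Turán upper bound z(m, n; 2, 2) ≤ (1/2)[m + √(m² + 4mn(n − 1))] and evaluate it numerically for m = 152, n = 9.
z(152, 9; 2, 2) ≤ (1/2)[152 + √(152² + 4·152·9·8)] = (1/2)[152 + √66880] = 205.3058

Kővári–Sós–Turán: let r_1, ..., r_152 be the row sums and z = Σ r_i the total number of 1s. Each pair of columns can share at most one row with both entries 1 (else a 2×2 all-ones block appears), so Σ_i C(r_i, 2) ≤ C(9, 2) = 36. By convexity Σ_i C(r_i, 2) ≥ 152·C(z/152, 2) = z(z − 152)/(2·152), giving z² − 152z − 152·9·8 ≤ 0 and hence z ≤ (1/2)[152 + √(23104 + 4·10944)] = (1/2)[152 + √66880] ≈ (1/2)(152 + 258.6117) = 205.3058.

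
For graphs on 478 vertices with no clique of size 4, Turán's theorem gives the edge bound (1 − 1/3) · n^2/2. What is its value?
Turán density bound = (2/3) · 478^2/2 = 228484/3 ≈ 76161.3333

Turán's theorem: ex(n, K_{r+1}) is achieved by the complete r-partite Turán graph T(n, r) with parts as balanced as possible, and is at most (1 − 1/r) · n^2/2. For r = 3, n = 478: the density bound is (2/3) · 228484/2 = 228484/3 ≈ 76161.3333. The integer-valued extremum is e(T(478, 3)) = 76161, which is strictly less than the density bound 228484/3 since 3 ∤ 478 (the parts of T(478, 3) cannot all be equal).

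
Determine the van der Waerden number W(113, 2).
W(113, 2) = 113 + 1 = 114

A 2-term AP is any pair of integers, so a monochromatic 2-AP exists iff some colour is used at least twice. With 113 colours, the colouring i ↦ i on {1, ..., 113} uses each colour once, avoiding any monochromatic pair, so W(113, 2) > 113. For {1, ..., 114}, pigeonhole forces two integers of the same colour, which form a monochromatic 2-AP. Hence W(113, 2) = 114.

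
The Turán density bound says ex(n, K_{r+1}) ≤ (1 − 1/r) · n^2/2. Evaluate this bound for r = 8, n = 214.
Turán density bound = (7/8) · 214^2/2 = 80143/4 ≈ 20035.75

Turán's theorem: ex(n, K_{r+1}) is achieved by the complete r-partite Turán graph T(n, r) with parts as balanced as possible, and is at most (1 − 1/r) · n^2/2. For r = 8, n = 214: the density bound is (7/8) · 45796/2 = 80143/4 ≈ 20035.75. The integer-valued extremum is e(T(214, 8)) = 20035, which is strictly less than the density bound 80143/4 since 8 ∤ 214 (the parts of T(214, 8) cannot all be equal).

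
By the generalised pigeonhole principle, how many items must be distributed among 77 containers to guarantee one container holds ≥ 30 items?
n = (30 − 1)·77 + 1 = 2234

By the generalised pigeonhole principle, to guarantee some box contains ≥ r objects we need more than (r − 1) · k objects total. Threshold: n = (r − 1) · k + 1. With r = 30 and k = 77: n = 29 · 77 + 1 = 2233 + 1 = 2234. For n = 2233 = 29 · 77, we can put exactly 29 objects in every box, avoiding 30 in any single one — so 2234 is tight.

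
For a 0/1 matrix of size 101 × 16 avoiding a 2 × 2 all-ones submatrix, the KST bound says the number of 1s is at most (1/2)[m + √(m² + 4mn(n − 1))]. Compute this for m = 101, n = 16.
z(101, 16; 2, 2) ≤ (1/2)[101 + √(101² + 4·101·16·15)] = (1/2)[101 + √107161] = 214.1773

Kővári–Sós–Turán: let r_1, ..., r_101 be the row sums and z = Σ r_i the total number of 1s. Each pair of columns can share at most one row with both entries 1 (else a 2×2 all-ones block appears), so Σ_i C(r_i, 2) ≤ C(16, 2) = 120. By convexity Σ_i C(r_i, 2) ≥ 101·C(z/101, 2) = z(z − 101)/(2·101), giving z² − 101z − 101·16·15 ≤ 0 and hence z ≤ (1/2)[101 + √(10201 + 4·24240)] = (1/2)[101 + √107161] ≈ (1/2)(101 + 327.3545) = 214.1773.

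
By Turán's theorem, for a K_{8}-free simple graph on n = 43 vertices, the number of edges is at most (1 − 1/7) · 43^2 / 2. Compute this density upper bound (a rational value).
Turán density bound = (6/7) · 43^2/2 = 5547/7 ≈ 792.4286

Turán's theorem: ex(n, K_{r+1}) is achieved by the complete r-partite Turán graph T(n, r) with parts as balanced as possible, and is at most (1 − 1/r) · n^2/2. For r = 7, n = 43: the density bound is (6/7) · 1849/2 = 5547/7 ≈ 792.4286. The integer-valued extremum is e(T(43, 7)) = 792, which is strictly less than the density bound 5547/7 since 7 ∤ 43 (the parts of T(43, 7) cannot all be equal).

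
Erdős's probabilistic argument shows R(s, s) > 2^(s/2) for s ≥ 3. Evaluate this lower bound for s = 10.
2^(10/2) = 32; so R(10, 10) > 32

Colour each edge of K_n uniformly at random with red/blue. The expected number of monochromatic K_10 is C(n, 10) · 2 · 2^(−C(10,2)). If C(n, 10) · 2^(1 − C(10,2)) < 1, then with positive probability no monochromatic K_10 exists, so R(10, 10) > n. The standard estimate C(n, 10) ≤ n^10/10! shows this inequality holds whenever n ≤ 2^(10/2) (since 10! · 2^(C(10,2) − 1) > 2^(10^2/2) ≥ n^10). Hence R(10, 10) > 2^(10/2) = 32.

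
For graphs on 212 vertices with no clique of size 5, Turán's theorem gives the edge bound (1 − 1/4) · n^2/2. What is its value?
Turán density bound = (3/4) · 212^2/2 = 16854

Turán's theorem: ex(n, K_{r+1}) is achieved by the complete r-partite Turán graph T(n, r) with parts as balanced as possible, and is at most (1 − 1/r) · n^2/2. For r = 4, n = 212: the density bound is (3/4) · 44944/2 = 16854. Since 4 ∣ 212, the Turán graph T(212, 4) has parts of equal size 53, and its edge count e(T(212, 4)) = 16854 attains the density bound exactly.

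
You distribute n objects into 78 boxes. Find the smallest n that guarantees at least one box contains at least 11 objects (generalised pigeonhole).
n = (11 − 1)·78 + 1 = 781

By the generalised pigeonhole principle, to guarantee some box contains ≥ r objects we need more than (r − 1) · k objects total. Threshold: n = (r − 1) · k + 1. With r = 11 and k = 78: n = 10 · 78 + 1 = 780 + 1 = 781. For n = 780 = 10 · 78, we can put exactly 10 objects in every box, avoiding 11 in any single one — so 781 is tight.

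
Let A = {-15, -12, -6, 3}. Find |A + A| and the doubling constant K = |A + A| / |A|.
K = |A + A| / |A| = 9/4

Enumerate A + A = {a + b : a, b ∈ A}. With |A| = 4, there are |A|^2 = 16 ordered sum pairs; collecting distinct values, A + A = {-30, -27, -24, -21, -18, -12, -9, -3, 6}, so |A + A| = 9. Thus K = 9/4. For comparison, the minimum possible |A + A| over all 4-element sets is 2·4 − 1 = 7 (so min K = 7/4), attained only by arithmetic progressions.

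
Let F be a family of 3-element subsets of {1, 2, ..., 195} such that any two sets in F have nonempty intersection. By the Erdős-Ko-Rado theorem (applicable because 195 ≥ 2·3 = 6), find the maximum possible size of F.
max |F| = C(194, 2) = 18721

Erdős-Ko-Rado (1961): when n ≥ 2k, max |F| = C(n−1, k−1). The bound is attained by the star {A : i ∈ A} for any fixed i ∈ [n]. Here C(195−1, 3−1) = C(194, 2) = 18721.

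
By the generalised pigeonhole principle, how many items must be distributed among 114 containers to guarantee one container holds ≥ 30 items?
n = (30 − 1)·114 + 1 = 3307

By the generalised pigeonhole principle, to guarantee some box contains ≥ r objects we need more than (r − 1) · k objects total. Threshold: n = (r − 1) · k + 1. With r = 30 and k = 114: n = 29 · 114 + 1 = 3306 + 1 = 3307. For n = 3306 = 29 · 114, we can put exactly 29 objects in every box, avoiding 30 in any single one — so 3307 is tight.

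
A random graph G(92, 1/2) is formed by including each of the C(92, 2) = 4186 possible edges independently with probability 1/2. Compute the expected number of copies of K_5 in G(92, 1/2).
E[# K_5] = C(92, 5) · (1/2)^C(5, 2) = 49177128 / 2^10 = 6147141/128 = 48024.5390625

For each 5-subset S of vertices (there are C(92, 5) = 49177128 such S), let X_S = 1 if S induces a K_5 (all C(5, 2) = 10 edges present). Then P(X_S = 1) = (1/2)^10 = 1/1024. By linearity of expectation, E[# K_5] = C(92, 5) · (1/2)^10 = 49177128 / 1024 = 6147141/128 = 48024.5390625.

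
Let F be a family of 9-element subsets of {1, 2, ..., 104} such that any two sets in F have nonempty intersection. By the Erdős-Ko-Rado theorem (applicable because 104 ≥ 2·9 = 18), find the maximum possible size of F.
max |F| = C(103, 8) = 237762021420

The Erdős-Ko-Rado theorem states: for n ≥ 2k, an intersecting family of k-subsets of an n-element set has size at most C(n − 1, k − 1), with equality for 'star' families {A ⊆ [n] : |A| = k, i ∈ A} (fix an element i). For n = 104, k = 9: C(103, 8) = 237762021420.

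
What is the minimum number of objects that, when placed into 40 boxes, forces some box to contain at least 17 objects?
n = (17 − 1)·40 + 1 = 641

By the generalised pigeonhole principle, to guarantee some box contains ≥ r objects we need more than (r − 1) · k objects total. Threshold: n = (r − 1) · k + 1. With r = 17 and k = 40: n = 16 · 40 + 1 = 640 + 1 = 641. For n = 640 = 16 · 40, we can put exactly 16 objects in every box, avoiding 17 in any single one — so 641 is tight.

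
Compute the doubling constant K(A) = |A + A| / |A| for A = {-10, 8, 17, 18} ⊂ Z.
K = |A + A| / |A| = 10/4 = 5/2

Enumerate A + A = {a + b : a, b ∈ A}. With |A| = 4, there are |A|^2 = 16 ordered sum pairs; collecting distinct values, A + A = {-20, -2, 7, 8, 16, 25, 26, 34, 35, 36}, so |A + A| = 10. Thus K = 10/4 = 5/2. For comparison, the minimum possible |A + A| over all 4-element sets is 2·4 − 1 = 7 (so min K = 7/4), attained only by arithmetic progressions.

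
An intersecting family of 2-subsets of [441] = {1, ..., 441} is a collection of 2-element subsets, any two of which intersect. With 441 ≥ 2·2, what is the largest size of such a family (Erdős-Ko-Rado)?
max |F| = C(440, 1) = 440

Erdős-Ko-Rado (1961): when n ≥ 2k, max |F| = C(n−1, k−1). The bound is attained by the star {A : i ∈ A} for any fixed i ∈ [n]. Here C(441−1, 2−1) = C(440, 1) = 440.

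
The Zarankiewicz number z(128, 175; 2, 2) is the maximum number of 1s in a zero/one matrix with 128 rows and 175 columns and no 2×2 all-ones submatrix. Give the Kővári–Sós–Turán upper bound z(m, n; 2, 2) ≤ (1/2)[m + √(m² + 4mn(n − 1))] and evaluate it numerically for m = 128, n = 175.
z(128, 175; 2, 2) ≤ (1/2)[128 + √(128² + 4·128·175·174)] = (1/2)[128 + √15606784] = 2039.2711

Kővári–Sós–Turán: let r_1, ..., r_128 be the row sums and z = Σ r_i the total number of 1s. Each pair of columns can share at most one row with both entries 1 (else a 2×2 all-ones block appears), so Σ_i C(r_i, 2) ≤ C(175, 2) = 15225. By convexity Σ_i C(r_i, 2) ≥ 128·C(z/128, 2) = z(z − 128)/(2·128), giving z² − 128z − 128·175·174 ≤ 0 and hence z ≤ (1/2)[128 + √(16384 + 4·3897600)] = (1/2)[128 + √15606784] ≈ (1/2)(128 + 3950.5422) = 2039.2711.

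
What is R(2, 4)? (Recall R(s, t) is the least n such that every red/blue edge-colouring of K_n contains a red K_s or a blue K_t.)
R(2, 4) = 4

R(2, k) = k for all k ≥ 2: in a 2-colouring of K_k, either some edge is red (a red K_2) or all edges are blue (a blue K_k). And K_{3} coloured all-blue has no blue K_4, so R(2, 4) > 3. Hence R(2, 4) = 4.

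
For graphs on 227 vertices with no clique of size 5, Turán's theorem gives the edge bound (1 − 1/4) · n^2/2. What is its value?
Turán density bound = (3/4) · 227^2/2 = 154587/8 ≈ 19323.375

Turán's theorem: ex(n, K_{r+1}) is achieved by the complete r-partite Turán graph T(n, r) with parts as balanced as possible, and is at most (1 − 1/r) · n^2/2. For r = 4, n = 227: the density bound is (3/4) · 51529/2 = 154587/8 ≈ 19323.375. The integer-valued extremum is e(T(227, 4)) = 19323, which is strictly less than the density bound 154587/8 since 4 ∤ 227 (the parts of T(227, 4) cannot all be equal).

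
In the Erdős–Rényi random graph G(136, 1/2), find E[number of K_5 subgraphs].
E[# K_5] = C(136, 5) · (1/2)^C(5, 2) = 359933112 / 2^10 = 44991639/128 = 351497.1796875

For each 5-subset S of vertices (there are C(136, 5) = 359933112 such S), let X_S = 1 if S induces a K_5 (all C(5, 2) = 10 edges present). Then P(X_S = 1) = (1/2)^10 = 1/1024. By linearity of expectation, E[# K_5] = C(136, 5) · (1/2)^10 = 359933112 / 1024 = 44991639/128 = 351497.1796875.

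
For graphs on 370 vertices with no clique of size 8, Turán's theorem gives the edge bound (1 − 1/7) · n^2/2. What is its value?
Turán density bound = (6/7) · 370^2/2 = 410700/7 ≈ 58671.4286

Turán's theorem: ex(n, K_{r+1}) is achieved by the complete r-partite Turán graph T(n, r) with parts as balanced as possible, and is at most (1 − 1/r) · n^2/2. For r = 7, n = 370: the density bound is (6/7) · 136900/2 = 410700/7 ≈ 58671.4286. The integer-valued extremum is e(T(370, 7)) = 58671, which is strictly less than the density bound 410700/7 since 7 ∤ 370 (the parts of T(370, 7) cannot all be equal).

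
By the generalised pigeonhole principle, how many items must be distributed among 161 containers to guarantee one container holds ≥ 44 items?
n = (44 − 1)·161 + 1 = 6924

By the generalised pigeonhole principle, to guarantee some box contains ≥ r objects we need more than (r − 1) · k objects total. Threshold: n = (r − 1) · k + 1. With r = 44 and k = 161: n = 43 · 161 + 1 = 6923 + 1 = 6924. For n = 6923 = 43 · 161, we can put exactly 43 objects in every box, avoiding 44 in any single one — so 6924 is tight.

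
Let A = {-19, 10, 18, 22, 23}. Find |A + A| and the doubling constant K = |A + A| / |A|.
K = |A + A| / |A| = 15/5 = 3

Enumerate A + A = {a + b : a, b ∈ A}. With |A| = 5, there are |A|^2 = 25 ordered sum pairs; collecting distinct values, A + A = {-38, -9, -1, 3, 4, 20, 28, 32, 33, 36, 40, 41, 44, 45, 46}, so |A + A| = 15. Thus K = 15/5 = 3. For comparison, the minimum possible |A + A| over all 5-element sets is 2·5 − 1 = 9 (so min K = 9/5), attained only by arithmetic progressions.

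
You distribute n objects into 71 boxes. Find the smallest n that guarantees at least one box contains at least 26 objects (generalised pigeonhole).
n = (26 − 1)·71 + 1 = 1776

By the generalised pigeonhole principle, to guarantee some box contains ≥ r objects we need more than (r − 1) · k objects total. Threshold: n = (r − 1) · k + 1. With r = 26 and k = 71: n = 25 · 71 + 1 = 1775 + 1 = 1776. For n = 1775 = 25 · 71, we can put exactly 25 objects in every box, avoiding 26 in any single one — so 1776 is tight.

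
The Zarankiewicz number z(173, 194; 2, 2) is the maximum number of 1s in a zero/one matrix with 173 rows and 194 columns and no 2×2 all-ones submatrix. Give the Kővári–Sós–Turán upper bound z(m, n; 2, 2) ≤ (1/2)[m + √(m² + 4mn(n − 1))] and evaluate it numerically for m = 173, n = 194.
z(173, 194; 2, 2) ≤ (1/2)[173 + √(173² + 4·173·194·193)] = (1/2)[173 + √25939793] = 2633.0562

Kővári–Sós–Turán: let r_1, ..., r_173 be the row sums and z = Σ r_i the total number of 1s. Each pair of columns can share at most one row with both entries 1 (else a 2×2 all-ones block appears), so Σ_i C(r_i, 2) ≤ C(194, 2) = 18721. By convexity Σ_i C(r_i, 2) ≥ 173·C(z/173, 2) = z(z − 173)/(2·173), giving z² − 173z − 173·194·193 ≤ 0 and hence z ≤ (1/2)[173 + √(29929 + 4·6477466)] = (1/2)[173 + √25939793] ≈ (1/2)(173 + 5093.1123) = 2633.0562.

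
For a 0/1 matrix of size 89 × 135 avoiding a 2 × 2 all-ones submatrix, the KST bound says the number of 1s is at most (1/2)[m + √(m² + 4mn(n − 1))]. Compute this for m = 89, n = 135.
z(89, 135; 2, 2) ≤ (1/2)[89 + √(89² + 4·89·135·134)] = (1/2)[89 + √6447961] = 1314.1418

Kővári–Sós–Turán: let r_1, ..., r_89 be the row sums and z = Σ r_i the total number of 1s. Each pair of columns can share at most one row with both entries 1 (else a 2×2 all-ones block appears), so Σ_i C(r_i, 2) ≤ C(135, 2) = 9045. By convexity Σ_i C(r_i, 2) ≥ 89·C(z/89, 2) = z(z − 89)/(2·89), giving z² − 89z − 89·135·134 ≤ 0 and hence z ≤ (1/2)[89 + √(7921 + 4·1610010)] = (1/2)[89 + √6447961] ≈ (1/2)(89 + 2539.2836) = 1314.1418.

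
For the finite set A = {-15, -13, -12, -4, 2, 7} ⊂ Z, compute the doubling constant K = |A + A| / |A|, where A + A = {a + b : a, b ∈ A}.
K = |A + A| / |A| = 20/6 = 10/3

Enumerate A + A = {a + b : a, b ∈ A}. With |A| = 6, there are |A|^2 = 36 ordered sum pairs; collecting distinct values, A + A = {-30, -28, -27, -26, -25, -24, -19, -17, -16, -13, -11, -10, -8, -6, -5, -2, 3, 4, 9, 14}, so |A + A| = 20. Thus K = 20/6 = 10/3. For comparison, the minimum possible |A + A| over all 6-element sets is 2·6 − 1 = 11 (so min K = 11/6), attained only by arithmetic progressions.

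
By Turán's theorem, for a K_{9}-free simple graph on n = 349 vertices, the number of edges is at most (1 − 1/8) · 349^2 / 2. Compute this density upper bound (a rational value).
Turán density bound = (7/8) · 349^2/2 = 852607/16 ≈ 53287.9375

Turán's theorem: ex(n, K_{r+1}) is achieved by the complete r-partite Turán graph T(n, r) with parts as balanced as possible, and is at most (1 − 1/r) · n^2/2. For r = 8, n = 349: the density bound is (7/8) · 121801/2 = 852607/16 ≈ 53287.9375. The integer-valued extremum is e(T(349, 8)) = 53287, which is strictly less than the density bound 852607/16 since 8 ∤ 349 (the parts of T(349, 8) cannot all be equal).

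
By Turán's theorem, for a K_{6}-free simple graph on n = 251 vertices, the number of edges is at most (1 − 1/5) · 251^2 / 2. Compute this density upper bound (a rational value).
Turán density bound = (4/5) · 251^2/2 = 126002/5 ≈ 25200.4

Turán's theorem: ex(n, K_{r+1}) is achieved by the complete r-partite Turán graph T(n, r) with parts as balanced as possible, and is at most (1 − 1/r) · n^2/2. For r = 5, n = 251: the density bound is (4/5) · 63001/2 = 126002/5 ≈ 25200.4. The integer-valued extremum is e(T(251, 5)) = 25200, which is strictly less than the density bound 126002/5 since 5 ∤ 251 (the parts of T(251, 5) cannot all be equal).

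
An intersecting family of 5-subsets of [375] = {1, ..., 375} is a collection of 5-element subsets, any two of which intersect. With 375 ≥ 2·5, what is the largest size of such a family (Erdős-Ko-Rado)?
max |F| = C(374, 4) = 802206251

Erdős-Ko-Rado (1961): when n ≥ 2k, max |F| = C(n−1, k−1). The bound is attained by the star {A : i ∈ A} for any fixed i ∈ [n]. Here C(375−1, 5−1) = C(374, 4) = 802206251.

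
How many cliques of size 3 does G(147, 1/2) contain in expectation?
E[# K_3] = C(147, 3) · (1/2)^C(3, 2) = 518665 / 2^3 = 64833.125

For each 3-subset S of vertices (there are C(147, 3) = 518665 such S), let X_S = 1 if S induces a K_3 (all C(3, 2) = 3 edges present). Then P(X_S = 1) = (1/2)^3 = 1/8. By linearity of expectation, E[# K_3] = C(147, 3) · (1/2)^3 = 518665 / 8 = 64833.125.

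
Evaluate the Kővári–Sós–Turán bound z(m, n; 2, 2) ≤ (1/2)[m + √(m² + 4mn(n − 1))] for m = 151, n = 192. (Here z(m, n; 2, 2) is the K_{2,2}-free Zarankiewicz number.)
z(151, 192; 2, 2) ≤ (1/2)[151 + √(151² + 4·151·192·191)] = (1/2)[151 + √22172689] = 2429.8942

Kővári–Sós–Turán: let r_1, ..., r_151 be the row sums and z = Σ r_i the total number of 1s. Each pair of columns can share at most one row with both entries 1 (else a 2×2 all-ones block appears), so Σ_i C(r_i, 2) ≤ C(192, 2) = 18336. By convexity Σ_i C(r_i, 2) ≥ 151·C(z/151, 2) = z(z − 151)/(2·151), giving z² − 151z − 151·192·191 ≤ 0 and hence z ≤ (1/2)[151 + √(22801 + 4·5537472)] = (1/2)[151 + √22172689] ≈ (1/2)(151 + 4708.7885) = 2429.8942.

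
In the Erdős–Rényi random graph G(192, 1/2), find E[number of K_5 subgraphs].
E[# K_5] = C(192, 5) · (1/2)^C(5, 2) = 2063130048 / 2^10 = 32236407/16 = 2014775.4375

For each 5-subset S of vertices (there are C(192, 5) = 2063130048 such S), let X_S = 1 if S induces a K_5 (all C(5, 2) = 10 edges present). Then P(X_S = 1) = (1/2)^10 = 1/1024. By linearity of expectation, E[# K_5] = C(192, 5) · (1/2)^10 = 2063130048 / 1024 = 32236407/16 = 2014775.4375.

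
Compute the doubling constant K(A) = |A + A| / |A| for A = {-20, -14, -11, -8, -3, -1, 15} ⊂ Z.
K = |A + A| / |A| = 26/7

Enumerate A + A = {a + b : a, b ∈ A}. With |A| = 7, there are |A|^2 = 49 ordered sum pairs; collecting distinct values, A + A = {-40, -34, -31, -28, -25, -23, -22, -21, -19, -17, -16, -15, -14, -12, -11, -9, -6, -5, -4, -2, 1, 4, 7, 12, 14, 30}, so |A + A| = 26. Thus K = 26/7. For comparison, the minimum possible |A + A| over all 7-element sets is 2·7 − 1 = 13 (so min K = 13/7), attained only by arithmetic progressions.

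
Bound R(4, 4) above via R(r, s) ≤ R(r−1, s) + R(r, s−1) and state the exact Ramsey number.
R(4, 4) ≤ R(3, 4) + R(4, 3) = 9 + 9 = 18; exact value R(4, 4) = 18.

The Erdős–Szekeres recurrence R(r, s) ≤ R(r−1, s) + R(r, s−1) applied to (r, s) = (4, 4) gives
  R(4, 4) ≤ R(3, 4) + R(4, 3) = 9 + 9 = 18.
(Recall R(2, k) = k and R is symmetric.) Here the recurrence bound is tight: a matching lower-bound construction on K_{17} shows R(4, 4) > 17, so R(4, 4) = 18 exactly.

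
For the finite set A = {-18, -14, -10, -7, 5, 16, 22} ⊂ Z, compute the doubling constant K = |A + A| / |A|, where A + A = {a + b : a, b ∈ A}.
K = |A + A| / |A| = 26/7

Enumerate A + A = {a + b : a, b ∈ A}. With |A| = 7, there are |A|^2 = 49 ordered sum pairs; collecting distinct values, A + A = {-36, -32, -28, -25, -24, -21, -20, -17, -14, -13, -9, -5, -2, 2, 4, 6, 8, 9, 10, 12, 15, 21, 27, 32, 38, 44}, so |A + A| = 26. Thus K = 26/7. For comparison, the minimum possible |A + A| over all 7-element sets is 2·7 − 1 = 13 (so min K = 13/7), attained only by arithmetic progressions.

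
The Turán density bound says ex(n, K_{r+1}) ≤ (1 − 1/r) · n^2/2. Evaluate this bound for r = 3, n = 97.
Turán density bound = (2/3) · 97^2/2 = 9409/3 ≈ 3136.3333

Turán's theorem: ex(n, K_{r+1}) is achieved by the complete r-partite Turán graph T(n, r) with parts as balanced as possible, and is at most (1 − 1/r) · n^2/2. For r = 3, n = 97: the density bound is (2/3) · 9409/2 = 9409/3 ≈ 3136.3333. The integer-valued extremum is e(T(97, 3)) = 3136, which is strictly less than the density bound 9409/3 since 3 ∤ 97 (the parts of T(97, 3) cannot all be equal).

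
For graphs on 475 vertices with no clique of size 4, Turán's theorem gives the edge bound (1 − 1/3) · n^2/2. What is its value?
Turán density bound = (2/3) · 475^2/2 = 225625/3 ≈ 75208.3333

Turán's theorem: ex(n, K_{r+1}) is achieved by the complete r-partite Turán graph T(n, r) with parts as balanced as possible, and is at most (1 − 1/r) · n^2/2. For r = 3, n = 475: the density bound is (2/3) · 225625/2 = 225625/3 ≈ 75208.3333. The integer-valued extremum is e(T(475, 3)) = 75208, which is strictly less than the density bound 225625/3 since 3 ∤ 475 (the parts of T(475, 3) cannot all be equal).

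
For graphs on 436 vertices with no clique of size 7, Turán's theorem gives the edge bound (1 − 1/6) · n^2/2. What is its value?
Turán density bound = (5/6) · 436^2/2 = 237620/3 ≈ 79206.6667

Turán's theorem: ex(n, K_{r+1}) is achieved by the complete r-partite Turán graph T(n, r) with parts as balanced as possible, and is at most (1 − 1/r) · n^2/2. For r = 6, n = 436: the density bound is (5/6) · 190096/2 = 237620/3 ≈ 79206.6667. The integer-valued extremum is e(T(436, 6)) = 79206, which is strictly less than the density bound 237620/3 since 6 ∤ 436 (the parts of T(436, 6) cannot all be equal).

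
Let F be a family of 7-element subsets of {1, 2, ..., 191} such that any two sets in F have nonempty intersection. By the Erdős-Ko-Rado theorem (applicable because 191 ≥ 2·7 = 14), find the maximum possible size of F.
max |F| = C(190, 6) = 60334683255

The Erdős-Ko-Rado theorem states: for n ≥ 2k, an intersecting family of k-subsets of an n-element set has size at most C(n − 1, k − 1), with equality for 'star' families {A ⊆ [n] : |A| = k, i ∈ A} (fix an element i). For n = 191, k = 7: C(190, 6) = 60334683255.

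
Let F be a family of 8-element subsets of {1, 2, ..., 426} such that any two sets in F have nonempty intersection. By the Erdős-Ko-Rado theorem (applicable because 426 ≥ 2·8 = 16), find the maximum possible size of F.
max |F| = C(425, 7) = 472849003074900

Erdős-Ko-Rado (1961): when n ≥ 2k, max |F| = C(n−1, k−1). The bound is attained by the star {A : i ∈ A} for any fixed i ∈ [n]. Here C(426−1, 8−1) = C(425, 7) = 472849003074900.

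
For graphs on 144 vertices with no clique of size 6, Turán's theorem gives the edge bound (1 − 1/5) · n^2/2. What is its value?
Turán density bound = (4/5) · 144^2/2 = 41472/5 ≈ 8294.4

Turán's theorem: ex(n, K_{r+1}) is achieved by the complete r-partite Turán graph T(n, r) with parts as balanced as possible, and is at most (1 − 1/r) · n^2/2. For r = 5, n = 144: the density bound is (4/5) · 20736/2 = 41472/5 ≈ 8294.4. The integer-valued extremum is e(T(144, 5)) = 8294, which is strictly less than the density bound 41472/5 since 5 ∤ 144 (the parts of T(144, 5) cannot all be equal).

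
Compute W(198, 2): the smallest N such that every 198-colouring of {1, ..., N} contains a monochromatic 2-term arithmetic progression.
W(198, 2) = 198 + 1 = 199

A 2-term AP is any pair of integers, so a monochromatic 2-AP exists iff some colour is used at least twice. With 198 colours, the colouring i ↦ i on {1, ..., 198} uses each colour once, avoiding any monochromatic pair, so W(198, 2) > 198. For {1, ..., 199}, pigeonhole forces two integers of the same colour, which form a monochromatic 2-AP. Hence W(198, 2) = 199.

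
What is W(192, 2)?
W(192, 2) = 192 + 1 = 193

A 2-term AP is any pair of integers, so a monochromatic 2-AP exists iff some colour is used at least twice. With 192 colours, the colouring i ↦ i on {1, ..., 192} uses each colour once, avoiding any monochromatic pair, so W(192, 2) > 192. For {1, ..., 193}, pigeonhole forces two integers of the same colour, which form a monochromatic 2-AP. Hence W(192, 2) = 193.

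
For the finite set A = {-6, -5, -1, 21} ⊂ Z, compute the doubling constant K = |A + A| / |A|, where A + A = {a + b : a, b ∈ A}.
K = |A + A| / |A| = 10/4 = 5/2

Enumerate A + A = {a + b : a, b ∈ A}. With |A| = 4, there are |A|^2 = 16 ordered sum pairs; collecting distinct values, A + A = {-12, -11, -10, -7, -6, -2, 15, 16, 20, 42}, so |A + A| = 10. Thus K = 10/4 = 5/2. For comparison, the minimum possible |A + A| over all 4-element sets is 2·4 − 1 = 7 (so min K = 7/4), attained only by arithmetic progressions.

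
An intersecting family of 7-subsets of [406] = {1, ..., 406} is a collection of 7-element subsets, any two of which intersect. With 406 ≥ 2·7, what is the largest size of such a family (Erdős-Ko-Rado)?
max |F| = C(405, 6) = 5905264505400

The Erdős-Ko-Rado theorem states: for n ≥ 2k, an intersecting family of k-subsets of an n-element set has size at most C(n − 1, k − 1), with equality for 'star' families {A ⊆ [n] : |A| = k, i ∈ A} (fix an element i). For n = 406, k = 7: C(405, 6) = 5905264505400.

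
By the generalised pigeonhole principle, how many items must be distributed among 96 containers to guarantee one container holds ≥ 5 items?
n = (5 − 1)·96 + 1 = 385

By the generalised pigeonhole principle, to guarantee some box contains ≥ r objects we need more than (r − 1) · k objects total. Threshold: n = (r − 1) · k + 1. With r = 5 and k = 96: n = 4 · 96 + 1 = 384 + 1 = 385. For n = 384 = 4 · 96, we can put exactly 4 objects in every box, avoiding 5 in any single one — so 385 is tight.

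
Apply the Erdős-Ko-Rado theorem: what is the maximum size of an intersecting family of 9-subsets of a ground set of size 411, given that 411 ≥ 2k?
max |F| = C(410, 8) = 18488798173326195

Erdős-Ko-Rado (1961): when n ≥ 2k, max |F| = C(n−1, k−1). The bound is attained by the star {A : i ∈ A} for any fixed i ∈ [n]. Here C(411−1, 9−1) = C(410, 8) = 18488798173326195.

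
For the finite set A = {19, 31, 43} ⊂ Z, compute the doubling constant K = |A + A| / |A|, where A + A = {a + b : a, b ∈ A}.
K = |A + A| / |A| = 5/3

Enumerate A + A = {a + b : a, b ∈ A}. With |A| = 3, there are |A|^2 = 9 ordered sum pairs; collecting distinct values, A + A = {38, 50, 62, 74, 86}, so |A + A| = 5. Thus K = 5/3. Here |A + A| = 2|A| − 1 = 5, the minimum possible — so K = 5/3 is minimal, which holds iff A is an arithmetic progression.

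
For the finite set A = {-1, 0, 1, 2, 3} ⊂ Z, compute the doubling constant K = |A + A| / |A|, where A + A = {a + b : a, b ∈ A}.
K = |A + A| / |A| = 9/5

Enumerate A + A = {a + b : a, b ∈ A}. With |A| = 5, there are |A|^2 = 25 ordered sum pairs; collecting distinct values, A + A = {-2, -1, 0, 1, 2, 3, 4, 5, 6}, so |A + A| = 9. Thus K = 9/5. Here |A + A| = 2|A| − 1 = 9, the minimum possible — so K = 9/5 is minimal, which holds iff A is an arithmetic progression.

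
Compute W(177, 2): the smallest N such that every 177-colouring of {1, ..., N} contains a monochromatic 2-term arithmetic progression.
W(177, 2) = 177 + 1 = 178

A 2-term AP is any pair of integers, so a monochromatic 2-AP exists iff some colour is used at least twice. With 177 colours, the colouring i ↦ i on {1, ..., 177} uses each colour once, avoiding any monochromatic pair, so W(177, 2) > 177. For {1, ..., 178}, pigeonhole forces two integers of the same colour, which form a monochromatic 2-AP. Hence W(177, 2) = 178.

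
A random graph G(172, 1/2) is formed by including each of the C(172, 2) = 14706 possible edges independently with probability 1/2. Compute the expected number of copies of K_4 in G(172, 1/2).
E[# K_4] = C(172, 4) · (1/2)^C(4, 2) = 35208615 / 2^6 = 550134.609375

For each 4-subset S of vertices (there are C(172, 4) = 35208615 such S), let X_S = 1 if S induces a K_4 (all C(4, 2) = 6 edges present). Then P(X_S = 1) = (1/2)^6 = 1/64. By linearity of expectation, E[# K_4] = C(172, 4) · (1/2)^6 = 35208615 / 64 = 550134.609375.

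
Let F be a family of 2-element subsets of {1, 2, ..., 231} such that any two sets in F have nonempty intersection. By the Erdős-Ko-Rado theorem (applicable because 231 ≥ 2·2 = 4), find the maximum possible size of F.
max |F| = C(230, 1) = 230

The Erdős-Ko-Rado theorem states: for n ≥ 2k, an intersecting family of k-subsets of an n-element set has size at most C(n − 1, k − 1), with equality for 'star' families {A ⊆ [n] : |A| = k, i ∈ A} (fix an element i). For n = 231, k = 2: C(230, 1) = 230.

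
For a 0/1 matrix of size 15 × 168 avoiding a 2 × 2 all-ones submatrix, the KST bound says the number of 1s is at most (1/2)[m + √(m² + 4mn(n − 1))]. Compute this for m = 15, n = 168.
z(15, 168; 2, 2) ≤ (1/2)[15 + √(15² + 4·15·168·167)] = (1/2)[15 + √1683585] = 656.2652

Kővári–Sós–Turán: let r_1, ..., r_15 be the row sums and z = Σ r_i the total number of 1s. Each pair of columns can share at most one row with both entries 1 (else a 2×2 all-ones block appears), so Σ_i C(r_i, 2) ≤ C(168, 2) = 14028. By convexity Σ_i C(r_i, 2) ≥ 15·C(z/15, 2) = z(z − 15)/(2·15), giving z² − 15z − 15·168·167 ≤ 0 and hence z ≤ (1/2)[15 + √(225 + 4·420840)] = (1/2)[15 + √1683585] ≈ (1/2)(15 + 1297.5303) = 656.2652.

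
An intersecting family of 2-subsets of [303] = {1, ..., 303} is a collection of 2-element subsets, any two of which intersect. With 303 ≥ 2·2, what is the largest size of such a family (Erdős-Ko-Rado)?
max |F| = C(302, 1) = 302

The Erdős-Ko-Rado theorem states: for n ≥ 2k, an intersecting family of k-subsets of an n-element set has size at most C(n − 1, k − 1), with equality for 'star' families {A ⊆ [n] : |A| = k, i ∈ A} (fix an element i). For n = 303, k = 2: C(302, 1) = 302.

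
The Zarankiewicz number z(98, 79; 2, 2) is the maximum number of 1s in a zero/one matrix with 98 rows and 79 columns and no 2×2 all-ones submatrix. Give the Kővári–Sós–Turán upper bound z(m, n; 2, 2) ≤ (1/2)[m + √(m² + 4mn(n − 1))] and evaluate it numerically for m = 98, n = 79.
z(98, 79; 2, 2) ≤ (1/2)[98 + √(98² + 4·98·79·78)] = (1/2)[98 + √2425108] = 827.6379

Kővári–Sós–Turán: let r_1, ..., r_98 be the row sums and z = Σ r_i the total number of 1s. Each pair of columns can share at most one row with both entries 1 (else a 2×2 all-ones block appears), so Σ_i C(r_i, 2) ≤ C(79, 2) = 3081. By convexity Σ_i C(r_i, 2) ≥ 98·C(z/98, 2) = z(z − 98)/(2·98), giving z² − 98z − 98·79·78 ≤ 0 and hence z ≤ (1/2)[98 + √(9604 + 4·603876)] = (1/2)[98 + √2425108] ≈ (1/2)(98 + 1557.2758) = 827.6379.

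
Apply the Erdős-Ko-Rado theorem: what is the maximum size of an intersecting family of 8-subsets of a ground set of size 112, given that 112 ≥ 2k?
max |F| = C(111, 7) = 33963647355

Erdős-Ko-Rado (1961): when n ≥ 2k, max |F| = C(n−1, k−1). The bound is attained by the star {A : i ∈ A} for any fixed i ∈ [n]. Here C(112−1, 8−1) = C(111, 7) = 33963647355.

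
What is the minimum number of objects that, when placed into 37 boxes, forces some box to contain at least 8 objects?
n = (8 − 1)·37 + 1 = 260

By the generalised pigeonhole principle, to guarantee some box contains ≥ r objects we need more than (r − 1) · k objects total. Threshold: n = (r − 1) · k + 1. With r = 8 and k = 37: n = 7 · 37 + 1 = 259 + 1 = 260. For n = 259 = 7 · 37, we can put exactly 7 objects in every box, avoiding 8 in any single one — so 260 is tight.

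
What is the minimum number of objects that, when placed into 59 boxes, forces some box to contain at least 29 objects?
n = (29 − 1)·59 + 1 = 1653

By the generalised pigeonhole principle, to guarantee some box contains ≥ r objects we need more than (r − 1) · k objects total. Threshold: n = (r − 1) · k + 1. With r = 29 and k = 59: n = 28 · 59 + 1 = 1652 + 1 = 1653. For n = 1652 = 28 · 59, we can put exactly 28 objects in every box, avoiding 29 in any single one — so 1653 is tight.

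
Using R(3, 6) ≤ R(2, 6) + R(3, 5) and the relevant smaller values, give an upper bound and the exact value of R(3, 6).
R(3, 6) ≤ R(2, 6) + R(3, 5) = 6 + 14 = 20; exact value R(3, 6) = 18.

The Erdős–Szekeres recurrence R(r, s) ≤ R(r−1, s) + R(r, s−1) applied to (r, s) = (3, 6) gives
  R(3, 6) ≤ R(2, 6) + R(3, 5) = 6 + 14 = 20.
(Recall R(2, k) = k and R is symmetric.) The recurrence is not tight here (it gives 20, but the exact value is R(3, 6) = 18); the tight upper bound requires a sharper argument than the simple recurrence, combined with a lower-bound construction on K_{17}.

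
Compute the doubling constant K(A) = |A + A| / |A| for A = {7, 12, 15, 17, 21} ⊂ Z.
K = |A + A| / |A| = 14/5

Enumerate A + A = {a + b : a, b ∈ A}. With |A| = 5, there are |A|^2 = 25 ordered sum pairs; collecting distinct values, A + A = {14, 19, 22, 24, 27, 28, 29, 30, 32, 33, 34, 36, 38, 42}, so |A + A| = 14. Thus K = 14/5. For comparison, the minimum possible |A + A| over all 5-element sets is 2·5 − 1 = 9 (so min K = 9/5), attained only by arithmetic progressions.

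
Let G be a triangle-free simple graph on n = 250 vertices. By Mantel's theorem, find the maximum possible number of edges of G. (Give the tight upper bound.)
ex(250, K_3) = ⌊250^2/4⌋ = 15625

Mantel (1907): a triangle-free graph on n vertices has at most ⌊n^2/4⌋ edges, with equality for the complete bipartite graph K_{⌊n/2⌋, ⌈n/2⌉}. For n = 250: ⌊250^2/4⌋ = ⌊62500/4⌋ = 15625. The extremal graph is K_{125, 125}, which has 125·125 = 15625 edges.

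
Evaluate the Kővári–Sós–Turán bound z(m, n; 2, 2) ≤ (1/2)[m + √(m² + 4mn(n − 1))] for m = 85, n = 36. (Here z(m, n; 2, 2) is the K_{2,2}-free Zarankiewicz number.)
z(85, 36; 2, 2) ≤ (1/2)[85 + √(85² + 4·85·36·35)] = (1/2)[85 + √435625] = 372.5095

Kővári–Sós–Turán: let r_1, ..., r_85 be the row sums and z = Σ r_i the total number of 1s. Each pair of columns can share at most one row with both entries 1 (else a 2×2 all-ones block appears), so Σ_i C(r_i, 2) ≤ C(36, 2) = 630. By convexity Σ_i C(r_i, 2) ≥ 85·C(z/85, 2) = z(z − 85)/(2·85), giving z² − 85z − 85·36·35 ≤ 0 and hence z ≤ (1/2)[85 + √(7225 + 4·107100)] = (1/2)[85 + √435625] ≈ (1/2)(85 + 660.0189) = 372.5095.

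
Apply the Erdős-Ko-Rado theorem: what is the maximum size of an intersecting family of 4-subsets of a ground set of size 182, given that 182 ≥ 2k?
max |F| = C(181, 3) = 971970

The Erdős-Ko-Rado theorem states: for n ≥ 2k, an intersecting family of k-subsets of an n-element set has size at most C(n − 1, k − 1), with equality for 'star' families {A ⊆ [n] : |A| = k, i ∈ A} (fix an element i). For n = 182, k = 4: C(181, 3) = 971970.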